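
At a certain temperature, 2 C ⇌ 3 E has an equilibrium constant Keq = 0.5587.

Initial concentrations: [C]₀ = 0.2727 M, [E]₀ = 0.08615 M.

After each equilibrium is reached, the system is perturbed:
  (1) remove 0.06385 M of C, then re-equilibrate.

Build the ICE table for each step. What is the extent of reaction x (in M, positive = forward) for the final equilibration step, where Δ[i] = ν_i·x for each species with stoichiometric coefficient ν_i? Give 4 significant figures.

Q₀ = 0.008598 vs Keq = 0.5587 ⇒ Q<K, forward
Step 1:
                   C          E
  init        0.2727    0.08615
  Δ          -0.1077     0.1616
  eq           0.165     0.2477
  solve Keq expr → x = 0.05386; check Q = 0.5587
Then remove 0.06385 M of C.
Step 2:
                   C          E
  init        0.1011     0.2477
  Δ           0.0262    -0.0393
  eq          0.1273     0.2084
  solve Keq expr → x = -0.0131; check Q = 0.5587

x = -0.0131 M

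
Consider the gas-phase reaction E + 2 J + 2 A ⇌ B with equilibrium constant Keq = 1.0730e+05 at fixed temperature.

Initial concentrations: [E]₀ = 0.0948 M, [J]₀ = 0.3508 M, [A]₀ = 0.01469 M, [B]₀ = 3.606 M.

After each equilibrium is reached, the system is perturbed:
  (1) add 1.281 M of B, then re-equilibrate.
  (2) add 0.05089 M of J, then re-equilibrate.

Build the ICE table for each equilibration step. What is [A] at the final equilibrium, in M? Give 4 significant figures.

Q₀ = 1.4324e+06 vs Keq = 1.0730e+05 ⇒ Q>K, reverse
Step 1:
                   E          J          A          B
  Initial     0.0948     0.3508    0.01469      3.606
  Change     0.01547    0.03094    0.03094   -0.01547
  Equil       0.1103     0.3817    0.04563      3.591
  solve Keq expr → x = -0.01547; check Q = 1.0730e+05
Then add 1.281 M of B.
Step 2:
                   E          J          A          B
  Initial     0.1103     0.3817    0.04563      4.872
  Change    0.002994   0.005988   0.005988  -0.002994
  Equil       0.1133     0.3877    0.05162      4.869
  solve Keq expr → x = -0.002994; check Q = 1.0730e+05
Then add 0.05089 M of J.
Step 3:
                   E          J          A          B
  Initial     0.1133     0.4386    0.05162      4.869
  Change   -0.002472  -0.004945  -0.004945   0.002472
  Equil       0.1108     0.4337    0.04668      4.871
  solve Keq expr → x = 0.002472; check Q = 1.0730e+05

[A]_eq = 0.04668 M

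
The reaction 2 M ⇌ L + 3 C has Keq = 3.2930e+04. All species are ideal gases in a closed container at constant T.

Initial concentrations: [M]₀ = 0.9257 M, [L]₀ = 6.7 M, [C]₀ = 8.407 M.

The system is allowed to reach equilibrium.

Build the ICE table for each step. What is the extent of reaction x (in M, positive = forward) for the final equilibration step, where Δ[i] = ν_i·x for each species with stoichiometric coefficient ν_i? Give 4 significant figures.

Q₀ = 4646 vs Keq = 3.2930e+04 ⇒ Q<K, forward
Step 1:
                   M          L          C
  Initial     0.9257        6.7      8.407
  Change     -0.5208     0.2604     0.7812
  Equil       0.4049       6.96      9.188
  solve Keq expr → x = 0.2604; check Q = 3.2930e+04

x = 0.2604 M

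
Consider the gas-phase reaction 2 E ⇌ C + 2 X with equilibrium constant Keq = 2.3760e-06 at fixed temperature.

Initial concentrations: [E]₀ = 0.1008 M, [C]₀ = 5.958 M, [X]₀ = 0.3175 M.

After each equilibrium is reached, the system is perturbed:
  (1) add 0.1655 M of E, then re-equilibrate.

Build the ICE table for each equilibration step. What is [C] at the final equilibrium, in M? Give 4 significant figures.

Q₀ = 59.11 vs Keq = 2.3760e-06 ⇒ Q>K, reverse
Step 1:
                    E           C           X
  init         0.1008       5.958      0.3175
  Δ            0.3172     -0.1586     -0.3172
  eq            0.418       5.799  2.6757e-04
  solve Keq expr → x = -0.1586; check Q = 2.3760e-06
Then add 0.1655 M of E.
Step 2:
                    E           C           X
  init         0.5835       5.799  2.6757e-04
  Δ       -1.0586e-04  5.2932e-05  1.0586e-04
  eq           0.5834       5.799  3.7344e-04
  solve Keq expr → x = 5.2932e-05; check Q = 2.3760e-06

[C]_eq = 5.799 M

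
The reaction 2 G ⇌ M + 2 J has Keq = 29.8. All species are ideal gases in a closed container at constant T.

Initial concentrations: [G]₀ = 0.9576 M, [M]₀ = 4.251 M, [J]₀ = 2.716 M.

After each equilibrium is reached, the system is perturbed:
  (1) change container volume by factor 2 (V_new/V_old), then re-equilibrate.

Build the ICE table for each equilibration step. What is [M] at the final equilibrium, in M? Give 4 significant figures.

[M]_eq = 2.17 M

Q₀ = 34.2 vs Keq = 29.8 ⇒ Q>K, reverse
Step 1:
                  G         M         J
  I          0.9576     4.251     2.716
  C         0.04747  -0.02373  -0.04747
  E           1.005     4.227     2.669
  solve Keq expr → x = -0.02373; check Q = 29.8
Then change container volume by factor 2 (V_new/V_old).
Step 2:
                  G         M         J
  I          0.5025     2.114     1.334
  C         -0.1122   0.05611    0.1122
  E          0.3903      2.17     1.446
  solve Keq expr → x = 0.05611; check Q = 29.8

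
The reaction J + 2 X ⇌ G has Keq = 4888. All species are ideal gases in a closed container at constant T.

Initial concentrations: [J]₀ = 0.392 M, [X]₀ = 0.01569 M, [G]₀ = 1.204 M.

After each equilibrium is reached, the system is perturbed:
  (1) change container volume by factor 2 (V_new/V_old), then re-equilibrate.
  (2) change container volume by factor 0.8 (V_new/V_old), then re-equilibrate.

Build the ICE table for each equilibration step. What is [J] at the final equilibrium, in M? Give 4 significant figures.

[J]_eq = 0.2524 M

Q₀ = 1.2477e+04 vs Keq = 4888 ⇒ Q>K, reverse
Step 1:
                   J          X          G
  I            0.392    0.01569      1.204
  C         0.004592   0.009184  -0.004592
  E           0.3966    0.02487      1.199
  solve Keq expr → x = -0.004592; check Q = 4888
Then change container volume by factor 2 (V_new/V_old).
Step 2:
                   J          X          G
  I           0.1983    0.01244     0.5997
  C         0.005974    0.01195  -0.005974
  E           0.2043    0.02439     0.5937
  solve Keq expr → x = -0.005974; check Q = 4888
Then change container volume by factor 0.8 (V_new/V_old).
Step 3:
                   J          X          G
  I           0.2553    0.03048     0.7422
  C        -0.002953  -0.005905   0.002953
  E           0.2524    0.02458     0.7451
  solve Keq expr → x = 0.002953; check Q = 4888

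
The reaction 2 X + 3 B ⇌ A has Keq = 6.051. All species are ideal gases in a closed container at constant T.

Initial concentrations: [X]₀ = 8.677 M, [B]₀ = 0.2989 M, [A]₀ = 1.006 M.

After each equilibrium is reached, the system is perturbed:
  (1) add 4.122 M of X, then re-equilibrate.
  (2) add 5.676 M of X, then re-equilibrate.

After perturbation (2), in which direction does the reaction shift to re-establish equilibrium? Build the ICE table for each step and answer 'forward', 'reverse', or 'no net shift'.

Q₀ = 0.5004 vs Keq = 6.051 ⇒ Q<K, forward
Step 1:
                    X           B           A
  init          8.677      0.2989       1.006
  Δ           -0.1101     -0.1652     0.05507
  eq            8.567      0.1337       1.061
  solve Keq expr → x = 0.05507; check Q = 6.051
Then add 4.122 M of X.
Step 2:
                    X           B           A
  init          12.69      0.1337       1.061
  Δ          -0.02024    -0.03037     0.01012
  eq            12.67      0.1033       1.071
  solve Keq expr → x = 0.01012; check Q = 6.051
Then add 5.676 M of X.
Step 3:
                    X           B           A
  init          18.34      0.1033       1.071
  Δ          -0.01491    -0.02237    0.007456
  eq            18.33     0.08096       1.079
  solve Keq expr → x = 0.007456; check Q = 6.051

Direction: forward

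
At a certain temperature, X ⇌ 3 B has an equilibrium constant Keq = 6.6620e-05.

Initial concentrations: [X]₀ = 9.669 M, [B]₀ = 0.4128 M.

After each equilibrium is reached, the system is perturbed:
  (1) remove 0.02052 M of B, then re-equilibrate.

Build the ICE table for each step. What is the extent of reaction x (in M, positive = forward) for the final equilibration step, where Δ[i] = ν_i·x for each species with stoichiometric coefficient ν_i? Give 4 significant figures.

Q₀ = 0.007275 vs Keq = 6.6620e-05 ⇒ Q>K, reverse
Step 1:
                   X          B
  init         9.669     0.4128
  Δ           0.1087    -0.3261
  eq           9.778    0.08669
  solve Keq expr → x = -0.1087; check Q = 6.6620e-05
Then remove 0.02052 M of B.
Step 2:
                   X          B
  init         9.778    0.06617
  Δ        -0.006833     0.0205
  eq           9.771    0.08667
  solve Keq expr → x = 0.006833; check Q = 6.6620e-05

x = 0.006833 M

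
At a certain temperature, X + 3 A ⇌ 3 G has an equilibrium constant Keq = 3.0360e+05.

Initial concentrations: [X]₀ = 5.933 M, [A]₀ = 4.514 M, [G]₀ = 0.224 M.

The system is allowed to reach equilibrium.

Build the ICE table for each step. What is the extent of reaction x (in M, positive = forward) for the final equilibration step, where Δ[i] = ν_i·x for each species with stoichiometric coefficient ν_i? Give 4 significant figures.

Q₀ = 2.0596e-05 vs Keq = 3.0360e+05 ⇒ Q<K, forward
Step 1:
                   X          A          G
  I            5.933      4.514      0.224
  C           -1.491     -4.472      4.472
  E            4.442     0.0425      4.696
  solve Keq expr → x = 1.491; check Q = 3.0360e+05

x = 1.491 M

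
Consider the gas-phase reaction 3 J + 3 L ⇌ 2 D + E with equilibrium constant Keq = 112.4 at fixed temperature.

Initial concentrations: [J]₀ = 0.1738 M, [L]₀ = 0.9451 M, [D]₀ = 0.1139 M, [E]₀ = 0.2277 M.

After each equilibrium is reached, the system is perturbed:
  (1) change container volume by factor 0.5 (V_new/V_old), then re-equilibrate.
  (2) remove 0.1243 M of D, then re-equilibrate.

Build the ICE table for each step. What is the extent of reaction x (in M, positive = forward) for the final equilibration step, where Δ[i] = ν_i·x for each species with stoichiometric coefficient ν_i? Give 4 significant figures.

Q₀ = 0.6665 vs Keq = 112.4 ⇒ Q<K, forward
Step 1:
                  J         L         D         E
  init       0.1738    0.9451    0.1139    0.2277
  Δ         -0.1197   -0.1197   0.07977   0.03988
  eq        0.05415    0.8254    0.1937    0.2676
  solve Keq expr → x = 0.03988; check Q = 112.4
Then change container volume by factor 0.5 (V_new/V_old).
Step 2:
                  J         L         D         E
  init       0.1083     1.651    0.3873    0.5352
  Δ        -0.04882  -0.04882   0.03255   0.01627
  eq        0.05947     1.602    0.4199    0.5514
  solve Keq expr → x = 0.01627; check Q = 112.4
Then remove 0.1243 M of D.
Step 3:
                  J         L         D         E
  init      0.05947     1.602    0.2956    0.5514
  Δ        -0.01118  -0.01118  0.007451  0.003726
  eq         0.0483     1.591     0.303    0.5552
  solve Keq expr → x = 0.003726; check Q = 112.4

x = 0.003726 M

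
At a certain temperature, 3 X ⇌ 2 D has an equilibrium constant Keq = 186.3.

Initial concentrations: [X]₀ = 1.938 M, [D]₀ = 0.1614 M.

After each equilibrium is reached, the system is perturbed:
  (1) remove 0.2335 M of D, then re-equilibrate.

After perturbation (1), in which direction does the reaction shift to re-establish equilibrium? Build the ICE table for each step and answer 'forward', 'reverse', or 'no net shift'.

Q₀ = 0.003579 vs Keq = 186.3 ⇒ Q<K, forward
Step 1:
                  X         D
  I           1.938    0.1614
  C          -1.728     1.152
  E            0.21     1.313
  solve Keq expr → x = 0.576; check Q = 186.3
Then remove 0.2335 M of D.
Step 2:
                  X         D
  I            0.21      1.08
  C        -0.02388   0.01592
  E          0.1861     1.096
  solve Keq expr → x = 0.007961; check Q = 186.3

Direction: forward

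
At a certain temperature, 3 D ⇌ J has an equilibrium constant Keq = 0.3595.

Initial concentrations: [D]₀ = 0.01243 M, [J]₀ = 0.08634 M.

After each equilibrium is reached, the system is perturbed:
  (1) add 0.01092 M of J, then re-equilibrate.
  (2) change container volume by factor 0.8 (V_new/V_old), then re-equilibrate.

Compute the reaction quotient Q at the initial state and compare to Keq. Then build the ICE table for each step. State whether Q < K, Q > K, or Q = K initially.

Q₀ = 4.4957e+04; Q > K (proceeds reverse)

Q₀ = 4.4957e+04 vs Keq = 0.3595 ⇒ Q>K, reverse
Step 1:
                    D           J
  init        0.01243     0.08634
  Δ            0.2414    -0.08046
  eq           0.2538    0.005878
  solve Keq expr → x = -0.08046; check Q = 0.3595
Then add 0.01092 M of J.
Step 2:
                    D           J
  init         0.2538      0.0168
  Δ           0.02661    -0.00887
  eq           0.2804    0.007928
  solve Keq expr → x = -0.00887; check Q = 0.3595
Then change container volume by factor 0.8 (V_new/V_old).
Step 3:
                    D           J
  init         0.3505     0.00991
  Δ          -0.01208    0.004028
  eq           0.3385     0.01394
  solve Keq expr → x = 0.004028; check Q = 0.3595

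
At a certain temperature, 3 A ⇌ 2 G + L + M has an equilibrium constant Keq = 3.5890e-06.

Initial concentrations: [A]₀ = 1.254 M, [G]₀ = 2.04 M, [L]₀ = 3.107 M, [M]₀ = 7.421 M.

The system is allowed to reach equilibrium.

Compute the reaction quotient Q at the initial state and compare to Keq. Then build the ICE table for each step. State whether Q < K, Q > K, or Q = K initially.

Q₀ = 48.66; Q > K (proceeds reverse)

Q₀ = 48.66 vs Keq = 3.5890e-06 ⇒ Q>K, reverse
Step 1:
                   A          G          L          M
  init         1.254       2.04      3.107      7.421
  Δ            3.053     -2.035     -1.018     -1.018
  eq           4.307    0.00463      2.089      6.403
  solve Keq expr → x = -1.018; check Q = 3.5890e-06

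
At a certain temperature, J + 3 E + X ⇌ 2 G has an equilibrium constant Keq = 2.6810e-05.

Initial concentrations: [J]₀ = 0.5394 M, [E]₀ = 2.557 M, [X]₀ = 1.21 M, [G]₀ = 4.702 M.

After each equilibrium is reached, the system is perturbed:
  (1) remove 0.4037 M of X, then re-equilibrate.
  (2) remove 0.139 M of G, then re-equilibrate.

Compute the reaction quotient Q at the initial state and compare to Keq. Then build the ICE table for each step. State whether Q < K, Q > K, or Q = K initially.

Q₀ = 2.026; Q > K (proceeds reverse)

Q₀ = 2.026 vs Keq = 2.6810e-05 ⇒ Q>K, reverse
Step 1:
                    J           E           X           G
  I            0.5394       2.557        1.21       4.702
  C             2.142       6.426       2.142      -4.284
  E             2.681       8.983       3.352      0.4179
  solve Keq expr → x = -2.142; check Q = 2.6810e-05
Then remove 0.4037 M of X.
Step 2:
                    J           E           X           G
  I             2.681       8.983       2.948      0.4179
  C           0.01112     0.03335     0.01112    -0.02223
  E             2.693       9.016       2.959      0.3957
  solve Keq expr → x = -0.01112; check Q = 2.6810e-05
Then remove 0.139 M of G.
Step 3:
                    J           E           X           G
  I             2.693       9.016       2.959      0.2567
  C          -0.05959     -0.1788    -0.05959      0.1192
  E             2.633       8.838         2.9      0.3759
  solve Keq expr → x = 0.05959; check Q = 2.6810e-05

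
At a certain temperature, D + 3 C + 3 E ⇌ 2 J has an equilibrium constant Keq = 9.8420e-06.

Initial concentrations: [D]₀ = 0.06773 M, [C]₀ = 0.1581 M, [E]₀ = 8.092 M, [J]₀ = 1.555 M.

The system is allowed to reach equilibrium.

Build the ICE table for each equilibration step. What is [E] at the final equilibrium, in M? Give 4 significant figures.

Q₀ = 17.05 vs Keq = 9.8420e-06 ⇒ Q>K, reverse
Step 1:
                    D           C           E           J
  I           0.06773      0.1581       8.092       1.555
  C            0.6486       1.946       1.946      -1.297
  E            0.7164       2.104       10.04      0.2577
  solve Keq expr → x = -0.6486; check Q = 9.8420e-06

[E]_eq = 10.04 M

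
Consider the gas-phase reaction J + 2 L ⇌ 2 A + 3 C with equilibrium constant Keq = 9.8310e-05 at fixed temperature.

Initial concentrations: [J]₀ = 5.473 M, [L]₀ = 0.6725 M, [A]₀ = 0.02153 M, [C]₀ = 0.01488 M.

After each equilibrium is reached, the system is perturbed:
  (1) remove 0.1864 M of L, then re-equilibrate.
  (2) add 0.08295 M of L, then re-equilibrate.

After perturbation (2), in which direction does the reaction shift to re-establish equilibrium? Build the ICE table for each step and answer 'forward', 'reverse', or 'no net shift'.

Q₀ = 6.1700e-10 vs Keq = 9.8310e-05 ⇒ Q<K, forward
Step 1:
                    J           L           A           C
  init          5.473      0.6725     0.02153     0.01488
  Δ          -0.06112     -0.1222      0.1222      0.1834
  eq            5.412      0.5503      0.1438      0.1983
  solve Keq expr → x = 0.06112; check Q = 9.8310e-05
Then remove 0.1864 M of L.
Step 2:
                    J           L           A           C
  init          5.412      0.3639      0.1438      0.1983
  Δ          0.009235     0.01847    -0.01847     -0.0277
  eq            5.421      0.3823      0.1253      0.1706
  solve Keq expr → x = -0.009235; check Q = 9.8310e-05
Then add 0.08295 M of L.
Step 3:
                    J           L           A           C
  init          5.421      0.4653      0.1253      0.1706
  Δ         -0.004336   -0.008671    0.008671     0.01301
  eq            5.417      0.4566       0.134      0.1836
  solve Keq expr → x = 0.004336; check Q = 9.8310e-05

Direction: forward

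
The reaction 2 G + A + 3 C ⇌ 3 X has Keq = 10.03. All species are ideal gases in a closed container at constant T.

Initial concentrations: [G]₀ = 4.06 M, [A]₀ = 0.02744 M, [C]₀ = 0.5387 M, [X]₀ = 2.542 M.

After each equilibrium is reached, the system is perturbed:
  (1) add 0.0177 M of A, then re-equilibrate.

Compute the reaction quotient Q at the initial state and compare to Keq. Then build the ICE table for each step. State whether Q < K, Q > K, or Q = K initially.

Q₀ = 232.3 vs Keq = 10.03 ⇒ Q>K, reverse
Step 1:
                   G          A          C          X
  Initial       4.06    0.02744     0.5387      2.542
  Change      0.1838    0.09189     0.2757    -0.2757
  Equil        4.244     0.1193     0.8144      2.266
  solve Keq expr → x = -0.09189; check Q = 10.03
Then add 0.0177 M of A.
Step 2:
                   G          A          C          X
  Initial      4.244      0.137     0.8144      2.266
  Change    -0.01176  -0.005878   -0.01763    0.01763
  Equil        4.232     0.1311     0.7967      2.284
  solve Keq expr → x = 0.005878; check Q = 10.03

Q₀ = 232.3; Q > K (proceeds reverse)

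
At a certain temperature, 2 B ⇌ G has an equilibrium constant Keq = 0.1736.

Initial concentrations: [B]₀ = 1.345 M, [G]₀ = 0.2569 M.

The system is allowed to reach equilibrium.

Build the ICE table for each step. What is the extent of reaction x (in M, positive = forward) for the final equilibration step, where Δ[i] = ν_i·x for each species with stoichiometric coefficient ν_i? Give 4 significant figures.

x = 0.02987 M

Q₀ = 0.142 vs Keq = 0.1736 ⇒ Q<K, forward
Step 1:
                    B           G
  I             1.345      0.2569
  C          -0.05974     0.02987
  E             1.285      0.2868
  solve Keq expr → x = 0.02987; check Q = 0.1736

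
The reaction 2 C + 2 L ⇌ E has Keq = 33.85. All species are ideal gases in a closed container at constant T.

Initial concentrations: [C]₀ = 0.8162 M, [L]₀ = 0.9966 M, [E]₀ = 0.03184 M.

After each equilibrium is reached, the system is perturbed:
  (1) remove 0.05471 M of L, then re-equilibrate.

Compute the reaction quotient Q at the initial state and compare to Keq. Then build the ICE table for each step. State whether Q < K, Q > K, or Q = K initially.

Q₀ = 0.04812; Q < K (proceeds forward)

Q₀ = 0.04812 vs Keq = 33.85 ⇒ Q<K, forward
Step 1:
                   C          L          E
  I           0.8162     0.9966    0.03184
  C          -0.5812    -0.5812     0.2906
  E            0.235     0.4154     0.3225
  solve Keq expr → x = 0.2906; check Q = 33.85
Then remove 0.05471 M of L.
Step 2:
                   C          L          E
  I            0.235     0.3607     0.3225
  C          0.01862    0.01862  -0.009309
  E           0.2536     0.3793     0.3131
  solve Keq expr → x = -0.009309; check Q = 33.85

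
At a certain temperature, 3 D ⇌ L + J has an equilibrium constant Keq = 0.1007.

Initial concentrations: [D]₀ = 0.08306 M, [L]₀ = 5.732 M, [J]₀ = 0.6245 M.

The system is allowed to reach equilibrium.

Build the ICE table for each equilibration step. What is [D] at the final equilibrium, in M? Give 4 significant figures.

[D]_eq = 1.681 M

Q₀ = 6247 vs Keq = 0.1007 ⇒ Q>K, reverse
Step 1:
                   D          L          J
  I          0.08306      5.732     0.6245
  C            1.598    -0.5326    -0.5326
  E            1.681      5.199    0.09195
  solve Keq expr → x = -0.5326; check Q = 0.1007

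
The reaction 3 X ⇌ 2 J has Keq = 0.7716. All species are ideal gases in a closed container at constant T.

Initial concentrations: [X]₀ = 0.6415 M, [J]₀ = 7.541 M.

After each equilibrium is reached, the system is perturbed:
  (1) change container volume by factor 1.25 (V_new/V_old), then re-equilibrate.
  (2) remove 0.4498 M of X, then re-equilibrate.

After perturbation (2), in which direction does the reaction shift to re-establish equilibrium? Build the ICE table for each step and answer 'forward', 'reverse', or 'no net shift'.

Direction: reverse

Q₀ = 215.4 vs Keq = 0.7716 ⇒ Q>K, reverse
Step 1:
                    X           J
  I            0.6415       7.541
  C             2.821      -1.881
  E             3.463        5.66
  solve Keq expr → x = -0.9404; check Q = 0.7716
Then change container volume by factor 1.25 (V_new/V_old).
Step 2:
                    X           J
  I              2.77       4.528
  C            0.1653     -0.1102
  E             2.935       4.418
  solve Keq expr → x = -0.0551; check Q = 0.7716
Then remove 0.4498 M of X.
Step 3:
                    X           J
  I             2.486       4.418
  C            0.3465      -0.231
  E             2.832       4.187
  solve Keq expr → x = -0.1155; check Q = 0.7716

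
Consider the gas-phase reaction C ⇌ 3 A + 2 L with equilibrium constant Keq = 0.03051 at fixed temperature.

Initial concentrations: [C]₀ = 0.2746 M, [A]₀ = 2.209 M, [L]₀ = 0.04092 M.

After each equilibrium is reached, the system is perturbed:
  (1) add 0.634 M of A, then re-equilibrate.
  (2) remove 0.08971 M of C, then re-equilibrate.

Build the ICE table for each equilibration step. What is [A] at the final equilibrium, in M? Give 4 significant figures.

[A]_eq = 2.806 M

Q₀ = 0.06573 vs Keq = 0.03051 ⇒ Q>K, reverse
Step 1:
                  C         A         L
  init       0.2746     2.209   0.04092
  Δ        0.006185  -0.01855  -0.01237
  eq         0.2808      2.19   0.02855
  solve Keq expr → x = -0.006185; check Q = 0.03051
Then add 0.634 M of A.
Step 2:
                  C         A         L
  init       0.2808     2.824   0.02855
  Δ        0.004381  -0.01314 -0.008762
  eq         0.2852     2.811   0.01979
  solve Keq expr → x = -0.004381; check Q = 0.03051
Then remove 0.08971 M of C.
Step 3:
                  C         A         L
  init       0.1955     2.811   0.01979
  Δ        0.001647  -0.00494 -0.003293
  eq         0.1971     2.806   0.01649
  solve Keq expr → x = -0.001647; check Q = 0.03051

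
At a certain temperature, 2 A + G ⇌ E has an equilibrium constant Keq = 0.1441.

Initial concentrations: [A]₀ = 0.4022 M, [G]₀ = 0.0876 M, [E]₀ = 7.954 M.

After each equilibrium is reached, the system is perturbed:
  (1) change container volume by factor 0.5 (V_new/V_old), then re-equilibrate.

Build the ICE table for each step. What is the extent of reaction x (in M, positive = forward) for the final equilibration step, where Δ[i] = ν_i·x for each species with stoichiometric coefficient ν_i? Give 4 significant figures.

Q₀ = 561.3 vs Keq = 0.1441 ⇒ Q>K, reverse
Step 1:
                  A         G         E
  init       0.4022    0.0876     7.954
  Δ           4.027     2.014    -2.014
  eq          4.429     2.101      5.94
  solve Keq expr → x = -2.014; check Q = 0.1441
Then change container volume by factor 0.5 (V_new/V_old).
Step 2:
                  A         G         E
  init        8.859     4.202     11.88
  Δ          -2.998    -1.499     1.499
  eq          5.861     2.703     13.38
  solve Keq expr → x = 1.499; check Q = 0.1441

x = 1.499 M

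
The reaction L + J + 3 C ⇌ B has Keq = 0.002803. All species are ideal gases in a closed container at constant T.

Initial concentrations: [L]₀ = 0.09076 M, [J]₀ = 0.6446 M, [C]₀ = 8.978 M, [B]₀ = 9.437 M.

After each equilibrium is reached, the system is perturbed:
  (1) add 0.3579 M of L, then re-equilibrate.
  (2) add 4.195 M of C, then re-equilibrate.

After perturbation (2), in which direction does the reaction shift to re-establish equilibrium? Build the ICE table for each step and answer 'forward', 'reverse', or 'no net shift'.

Q₀ = 0.2229 vs Keq = 0.002803 ⇒ Q>K, reverse
Step 1:
                    L           J           C           B
  init        0.09076      0.6446       8.978       9.437
  Δ            0.9901      0.9901        2.97     -0.9901
  eq            1.081       1.635       11.95       8.447
  solve Keq expr → x = -0.9901; check Q = 0.002803
Then add 0.3579 M of L.
Step 2:
                    L           J           C           B
  init          1.439       1.635       11.95       8.447
  Δ           -0.1273     -0.1273     -0.3818      0.1273
  eq            1.311       1.507       11.57       8.574
  solve Keq expr → x = 0.1273; check Q = 0.002803
Then add 4.195 M of C.
Step 3:
                    L           J           C           B
  init          1.311       1.507       15.76       8.574
  Δ           -0.3901     -0.3901       -1.17      0.3901
  eq           0.9214       1.117       14.59       8.964
  solve Keq expr → x = 0.3901; check Q = 0.002803

Direction: forward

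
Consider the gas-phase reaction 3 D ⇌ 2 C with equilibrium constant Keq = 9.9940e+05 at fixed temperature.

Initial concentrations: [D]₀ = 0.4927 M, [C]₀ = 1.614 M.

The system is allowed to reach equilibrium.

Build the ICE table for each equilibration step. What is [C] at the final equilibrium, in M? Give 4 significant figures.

[C]_eq = 1.932 M

Q₀ = 21.78 vs Keq = 9.9940e+05 ⇒ Q<K, forward
Step 1:
                   D          C
  Initial     0.4927      1.614
  Change     -0.4772     0.3181
  Equil      0.01552      1.932
  solve Keq expr → x = 0.1591; check Q = 9.9940e+05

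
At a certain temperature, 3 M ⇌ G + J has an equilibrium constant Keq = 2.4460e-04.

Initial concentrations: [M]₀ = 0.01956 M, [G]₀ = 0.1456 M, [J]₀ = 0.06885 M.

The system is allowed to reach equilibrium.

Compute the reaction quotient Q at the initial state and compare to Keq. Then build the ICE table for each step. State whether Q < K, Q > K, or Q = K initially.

Q₀ = 1340; Q > K (proceeds reverse)

Q₀ = 1340 vs Keq = 2.4460e-04 ⇒ Q>K, reverse
Step 1:
                    M           G           J
  init        0.01956      0.1456     0.06885
  Δ            0.2064    -0.06881    -0.06881
  eq            0.226     0.07679  3.6770e-05
  solve Keq expr → x = -0.06881; check Q = 2.4460e-04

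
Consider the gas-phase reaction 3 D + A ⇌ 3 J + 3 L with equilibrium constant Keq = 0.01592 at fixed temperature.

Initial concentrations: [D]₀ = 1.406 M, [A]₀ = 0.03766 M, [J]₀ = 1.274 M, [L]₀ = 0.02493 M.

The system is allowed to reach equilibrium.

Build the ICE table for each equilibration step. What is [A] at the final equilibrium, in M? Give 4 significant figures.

Q₀ = 3.0608e-04 vs Keq = 0.01592 ⇒ Q<K, forward
Step 1:
                    D           A           J           L
  I             1.406     0.03766       1.274     0.02493
  C          -0.04739     -0.0158     0.04739     0.04739
  E             1.359     0.02186       1.321     0.07232
  solve Keq expr → x = 0.0158; check Q = 0.01592

[A]_eq = 0.02186 M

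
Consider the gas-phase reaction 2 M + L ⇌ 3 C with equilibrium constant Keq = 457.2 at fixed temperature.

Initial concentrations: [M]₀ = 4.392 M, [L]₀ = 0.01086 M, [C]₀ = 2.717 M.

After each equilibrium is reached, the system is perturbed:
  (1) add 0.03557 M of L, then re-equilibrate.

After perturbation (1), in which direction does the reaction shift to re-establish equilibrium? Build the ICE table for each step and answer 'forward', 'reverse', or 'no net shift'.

Q₀ = 95.74 vs Keq = 457.2 ⇒ Q<K, forward
Step 1:
                   M          L          C
  init         4.392    0.01086      2.717
  Δ         -0.01701  -0.008503    0.02551
  eq           4.375   0.002357      2.743
  solve Keq expr → x = 0.008503; check Q = 457.2
Then add 0.03557 M of L.
Step 2:
                   M          L          C
  init         4.375    0.03793      2.743
  Δ          -0.0704    -0.0352     0.1056
  eq           4.305   0.002727      2.848
  solve Keq expr → x = 0.0352; check Q = 457.2

Direction: forward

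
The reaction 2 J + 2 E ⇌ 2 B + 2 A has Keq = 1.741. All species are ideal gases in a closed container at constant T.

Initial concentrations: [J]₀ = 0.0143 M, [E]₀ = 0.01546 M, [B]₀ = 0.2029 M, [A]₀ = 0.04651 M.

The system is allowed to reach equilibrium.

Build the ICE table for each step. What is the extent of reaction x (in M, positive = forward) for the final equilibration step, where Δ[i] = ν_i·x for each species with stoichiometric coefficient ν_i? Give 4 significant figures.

x = -0.01532 M

Q₀ = 1822 vs Keq = 1.741 ⇒ Q>K, reverse
Step 1:
                   J          E          B          A
  I           0.0143    0.01546     0.2029    0.04651
  C          0.03064    0.03064   -0.03064   -0.03064
  E          0.04494     0.0461     0.1723    0.01587
  solve Keq expr → x = -0.01532; check Q = 1.741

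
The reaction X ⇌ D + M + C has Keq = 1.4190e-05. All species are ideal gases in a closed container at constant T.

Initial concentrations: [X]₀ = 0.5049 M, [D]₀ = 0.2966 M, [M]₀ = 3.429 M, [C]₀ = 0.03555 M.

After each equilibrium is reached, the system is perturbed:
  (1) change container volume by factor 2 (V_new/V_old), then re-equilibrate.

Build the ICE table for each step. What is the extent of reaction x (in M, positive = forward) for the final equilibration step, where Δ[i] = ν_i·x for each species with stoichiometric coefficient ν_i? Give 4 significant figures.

x = 1.2982e-05 M

Q₀ = 0.07161 vs Keq = 1.4190e-05 ⇒ Q>K, reverse
Step 1:
                  X         D         M         C
  I          0.5049    0.2966     3.429   0.03555
  C         0.03554  -0.03554  -0.03554  -0.03554
  E          0.5404    0.2611     3.393 8.6567e-06
  solve Keq expr → x = -0.03554; check Q = 1.4190e-05
Then change container volume by factor 2 (V_new/V_old).
Step 2:
                  X         D         M         C
  I          0.2702    0.1305     1.697 4.3283e-06
  C       -1.2982e-05 1.2982e-05 1.2982e-05 1.2982e-05
  E          0.2702    0.1305     1.697 1.7311e-05
  solve Keq expr → x = 1.2982e-05; check Q = 1.4190e-05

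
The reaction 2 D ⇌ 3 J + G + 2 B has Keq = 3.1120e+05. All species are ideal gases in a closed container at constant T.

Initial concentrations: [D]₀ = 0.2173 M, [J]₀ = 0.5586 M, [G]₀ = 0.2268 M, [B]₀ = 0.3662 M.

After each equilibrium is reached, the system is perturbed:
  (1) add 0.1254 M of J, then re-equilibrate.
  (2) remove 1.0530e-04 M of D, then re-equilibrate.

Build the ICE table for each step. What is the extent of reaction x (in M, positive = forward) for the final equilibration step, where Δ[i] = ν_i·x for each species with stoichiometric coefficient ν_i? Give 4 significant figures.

Q₀ = 0.1123 vs Keq = 3.1120e+05 ⇒ Q<K, forward
Step 1:
                    D           J           G           B
  I            0.2173      0.5586      0.2268      0.3662
  C           -0.2168      0.3252      0.1084      0.2168
  E        5.0272e-04      0.8838      0.3352       0.583
  solve Keq expr → x = 0.1084; check Q = 3.1120e+05
Then add 0.1254 M of J.
Step 2:
                    D           J           G           B
  I        5.0272e-04       1.009      0.3352       0.583
  C        1.1039e-04 -1.6558e-04 -5.5194e-05 -1.1039e-04
  E        6.1311e-04       1.009      0.3351      0.5829
  solve Keq expr → x = -5.5194e-05; check Q = 3.1120e+05
Then remove 1.0530e-04 M of D.
Step 3:
                    D           J           G           B
  I        5.0781e-04       1.009      0.3351      0.5829
  C        1.0500e-04 -1.5750e-04 -5.2499e-05 -1.0500e-04
  E        6.1280e-04       1.009      0.3351      0.5828
  solve Keq expr → x = -5.2499e-05; check Q = 3.1120e+05

x = -5.2499e-05 M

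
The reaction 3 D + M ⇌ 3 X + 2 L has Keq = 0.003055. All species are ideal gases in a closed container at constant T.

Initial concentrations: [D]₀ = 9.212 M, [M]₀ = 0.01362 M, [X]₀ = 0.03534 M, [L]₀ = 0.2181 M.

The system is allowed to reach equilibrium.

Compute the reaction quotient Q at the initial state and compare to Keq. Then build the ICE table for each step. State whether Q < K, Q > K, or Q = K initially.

Q₀ = 1.9718e-07; Q < K (proceeds forward)

Q₀ = 1.9718e-07 vs Keq = 0.003055 ⇒ Q<K, forward
Step 1:
                  D         M         X         L
  I           9.212   0.01362   0.03534    0.2181
  C        -0.04083  -0.01361   0.04083   0.02722
  E           9.171 1.1284e-05   0.07617    0.2453
  solve Keq expr → x = 0.01361; check Q = 0.003055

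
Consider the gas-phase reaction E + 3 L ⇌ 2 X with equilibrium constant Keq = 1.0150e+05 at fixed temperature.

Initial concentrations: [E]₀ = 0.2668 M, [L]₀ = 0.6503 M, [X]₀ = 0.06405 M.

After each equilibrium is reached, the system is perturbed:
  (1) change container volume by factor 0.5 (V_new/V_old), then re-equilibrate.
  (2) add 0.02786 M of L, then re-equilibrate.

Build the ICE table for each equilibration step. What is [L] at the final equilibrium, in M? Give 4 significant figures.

[L]_eq = 0.04485 M

Q₀ = 0.05591 vs Keq = 1.0150e+05 ⇒ Q<K, forward
Step 1:
                   E          L          X
  Initial     0.2668     0.6503    0.06405
  Change     -0.2057    -0.6171     0.4114
  Equil      0.06109    0.03316     0.4755
  solve Keq expr → x = 0.2057; check Q = 1.0150e+05
Then change container volume by factor 0.5 (V_new/V_old).
Step 2:
                   E          L          X
  Initial     0.1222    0.06632      0.951
  Change    -0.00772   -0.02316    0.01544
  Equil       0.1145    0.04316     0.9664
  solve Keq expr → x = 0.00772; check Q = 1.0150e+05
Then add 0.02786 M of L.
Step 3:
                   E          L          X
  Initial     0.1145    0.07102     0.9664
  Change   -0.008724   -0.02617    0.01745
  Equil       0.1057    0.04485     0.9838
  solve Keq expr → x = 0.008724; check Q = 1.0150e+05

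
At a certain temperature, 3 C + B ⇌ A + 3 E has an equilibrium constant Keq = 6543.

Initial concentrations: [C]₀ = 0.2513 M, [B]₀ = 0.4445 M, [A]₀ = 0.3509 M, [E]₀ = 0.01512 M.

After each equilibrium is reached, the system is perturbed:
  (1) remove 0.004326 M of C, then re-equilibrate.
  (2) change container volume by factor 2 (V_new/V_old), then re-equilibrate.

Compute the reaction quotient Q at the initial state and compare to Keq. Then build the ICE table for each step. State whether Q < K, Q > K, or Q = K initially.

Q₀ = 1.7194e-04; Q < K (proceeds forward)

Q₀ = 1.7194e-04 vs Keq = 6543 ⇒ Q<K, forward
Step 1:
                  C         B         A         E
  init       0.2513    0.4445    0.3509   0.01512
  Δ         -0.2371  -0.07902   0.07902    0.2371
  eq        0.01423    0.3655    0.4299    0.2522
  solve Keq expr → x = 0.07902; check Q = 6543
Then remove 0.004326 M of C.
Step 2:
                  C         B         A         E
  init     0.009907    0.3655    0.4299    0.2522
  Δ        0.004065  0.001355 -0.001355 -0.004065
  eq        0.01397    0.3668    0.4286    0.2481
  solve Keq expr → x = -0.001355; check Q = 6543
Then change container volume by factor 2 (V_new/V_old).
Step 3:
                  C         B         A         E
  init     0.006986    0.1834    0.2143    0.1241
  Δ               0         0         0         0
  eq       0.006986    0.1834    0.2143    0.1241
  solve Keq expr → x = 0; check Q = 6543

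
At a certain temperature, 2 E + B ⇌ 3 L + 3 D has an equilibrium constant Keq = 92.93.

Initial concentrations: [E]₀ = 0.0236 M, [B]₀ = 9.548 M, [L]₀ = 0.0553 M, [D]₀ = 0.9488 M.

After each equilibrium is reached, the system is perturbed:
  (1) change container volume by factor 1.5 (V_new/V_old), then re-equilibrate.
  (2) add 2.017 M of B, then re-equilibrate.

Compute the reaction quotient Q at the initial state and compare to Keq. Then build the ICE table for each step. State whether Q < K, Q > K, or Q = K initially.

Q₀ = 0.02716 vs Keq = 92.93 ⇒ Q<K, forward
Step 1:
                  E         B         L         D
  Initial    0.0236     9.548    0.0553    0.9488
  Change   -0.02273  -0.01136   0.03409   0.03409
  Equil   8.7478e-04     9.537   0.08939    0.9829
  solve Keq expr → x = 0.01136; check Q = 92.93
Then change container volume by factor 1.5 (V_new/V_old).
Step 2:
                  E         B         L         D
  Initial 5.8319e-04     6.358   0.05959    0.6553
  Change  -2.6230e-04 -1.3115e-04 3.9345e-04 3.9345e-04
  Equil   3.2089e-04     6.358   0.05999    0.6557
  solve Keq expr → x = 1.3115e-04; check Q = 92.93
Then add 2.017 M of B.
Step 3:
                  E         B         L         D
  Initial 3.2089e-04     8.375   0.05999    0.6557
  Change  -4.0832e-05 -2.0416e-05 6.1248e-05 6.1248e-05
  Equil   2.8005e-04     8.375   0.06005    0.6557
  solve Keq expr → x = 2.0416e-05; check Q = 92.93

Q₀ = 0.02716; Q < K (proceeds forward)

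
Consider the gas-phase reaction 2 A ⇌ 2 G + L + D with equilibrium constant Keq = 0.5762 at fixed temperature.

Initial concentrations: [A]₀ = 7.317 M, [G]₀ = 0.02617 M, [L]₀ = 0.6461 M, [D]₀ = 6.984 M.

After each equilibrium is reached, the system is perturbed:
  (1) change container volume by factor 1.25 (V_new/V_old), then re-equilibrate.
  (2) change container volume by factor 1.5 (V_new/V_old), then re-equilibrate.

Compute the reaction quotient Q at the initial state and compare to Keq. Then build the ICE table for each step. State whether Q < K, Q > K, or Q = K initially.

Q₀ = 5.7723e-05 vs Keq = 0.5762 ⇒ Q<K, forward
Step 1:
                  A         G         L         D
  I           7.317   0.02617    0.6461     6.984
  C          -1.381     1.381    0.6904    0.6904
  E           5.936     1.407     1.337     7.674
  solve Keq expr → x = 0.6904; check Q = 0.5762
Then change container volume by factor 1.25 (V_new/V_old).
Step 2:
                  A         G         L         D
  I           4.749     1.126     1.069      6.14
  C         -0.1707    0.1707   0.08536   0.08536
  E           4.578     1.296     1.155     6.225
  solve Keq expr → x = 0.08536; check Q = 0.5762
Then change container volume by factor 1.5 (V_new/V_old).
Step 3:
                  A         G         L         D
  I           3.052    0.8642    0.7697      4.15
  C         -0.2349    0.2349    0.1174    0.1174
  E           2.817     1.099    0.8872     4.267
  solve Keq expr → x = 0.1174; check Q = 0.5762

Q₀ = 5.7723e-05; Q < K (proceeds forward)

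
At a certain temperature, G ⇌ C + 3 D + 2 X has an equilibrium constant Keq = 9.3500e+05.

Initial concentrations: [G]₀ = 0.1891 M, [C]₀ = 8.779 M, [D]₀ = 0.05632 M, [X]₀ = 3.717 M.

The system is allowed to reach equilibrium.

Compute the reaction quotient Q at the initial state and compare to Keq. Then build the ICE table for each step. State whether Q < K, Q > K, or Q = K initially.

Q₀ = 0.1146 vs Keq = 9.3500e+05 ⇒ Q<K, forward
Step 1:
                   G          C          D          X
  I           0.1891      8.779    0.05632      3.717
  C          -0.1891     0.1891     0.5672     0.3781
  E       3.8988e-05      8.968     0.6235      4.095
  solve Keq expr → x = 0.1891; check Q = 9.3500e+05

Q₀ = 0.1146; Q < K (proceeds forward)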